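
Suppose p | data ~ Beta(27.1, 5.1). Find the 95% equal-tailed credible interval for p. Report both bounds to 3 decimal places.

[0.699, 0.944]

Posterior: Beta(27.1, 5.1).
Equal-tailed 95% interval: the 0.025 and 0.975 quantiles of Beta(27.1, 5.1).
Posterior mean ≈ 0.842, SD ≈ 0.063; a Normal approximation gives roughly [0.717, 0.966].
Exact: F⁻¹(0.025) = 0.699; F⁻¹(0.975) = 0.944.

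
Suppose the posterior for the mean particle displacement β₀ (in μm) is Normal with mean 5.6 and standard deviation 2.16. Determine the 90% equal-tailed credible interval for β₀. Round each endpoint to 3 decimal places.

[2.047, 9.153]

The posterior is symmetric, so the 90% equal-tailed interval is β₀ = 5.6 ± z·2.16 with z = 1.645.
Half-width: 1.645 × 2.16 = 3.553.
5.6 − 3.553 = 2.047; 5.6 + 3.553 = 9.153.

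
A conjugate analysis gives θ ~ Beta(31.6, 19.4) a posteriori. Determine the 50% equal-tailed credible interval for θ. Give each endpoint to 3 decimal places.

Posterior: Beta(31.6, 19.4).
Equal-tailed 50% interval: the 0.25 and 0.75 quantiles of Beta(31.6, 19.4).
Posterior mean ≈ 0.620, SD ≈ 0.067; a Normal approximation gives roughly [0.574, 0.665].
Exact: F⁻¹(0.25) = 0.575; F⁻¹(0.75) = 0.666.

[0.575, 0.666]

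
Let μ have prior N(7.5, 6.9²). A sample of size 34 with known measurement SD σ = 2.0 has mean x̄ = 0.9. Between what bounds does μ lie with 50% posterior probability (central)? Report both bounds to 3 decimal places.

Posterior precision = 1/6.9² + 34/2.0² = 0.0210 + 8.5000 = 8.5210, so posterior SD = 0.3426.
Posterior mean = (7.5/6.9² + 34·0.9/2.0²) / 8.5210 = 0.9163.
Interval: 0.9163 ± 0.674 × 0.3426 → [0.685, 1.147].

[0.685, 1.147]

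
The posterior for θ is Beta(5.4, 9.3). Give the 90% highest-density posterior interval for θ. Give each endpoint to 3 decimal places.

[0.166, 0.564]

The posterior is unimodal and skewed, so the HPD interval has equal density at both endpoints and is the shortest 90% interval.
Solving f(0.166) = f(0.564) with F(0.564) − F(0.166) = 0.90 gives [0.166, 0.564].
For comparison, the equal-tailed interval is [0.178, 0.578]; the HPD is narrower and shifted toward the mode.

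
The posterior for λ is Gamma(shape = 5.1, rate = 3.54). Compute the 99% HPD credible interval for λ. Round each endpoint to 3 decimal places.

The posterior is unimodal and skewed, so the HPD interval has equal density at both endpoints and is the shortest 99% interval.
Solving f(0.223) = f(3.369) with F(3.369) − F(0.223) = 0.99 gives [0.223, 3.369].
For comparison, the equal-tailed interval is [0.317, 3.602]; the HPD is narrower and shifted toward the mode.

[0.223, 3.369]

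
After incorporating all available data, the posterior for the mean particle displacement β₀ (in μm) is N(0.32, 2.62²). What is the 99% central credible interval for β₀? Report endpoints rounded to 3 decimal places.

[-6.429, 7.069]

The posterior is symmetric, so the 99% equal-tailed interval is β₀ = 0.32 ± z·2.62 with z = 2.576.
Half-width: 2.576 × 2.62 = 6.749.
0.32 − 6.749 = -6.429; 0.32 + 6.749 = 7.069.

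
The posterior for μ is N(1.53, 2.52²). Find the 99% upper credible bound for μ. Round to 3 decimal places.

Need U with P(μ ≤ U) = 0.99: U = 1.53 + z_{0.01}·2.52.
z = 2.326; U = 1.53 + 2.326 × 2.52 = 7.392.

7.392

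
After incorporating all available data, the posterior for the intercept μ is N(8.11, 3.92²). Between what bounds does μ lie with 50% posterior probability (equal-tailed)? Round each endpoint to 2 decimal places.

[5.47, 10.75]

The posterior is symmetric, so the 50% equal-tailed interval is μ = 8.11 ± z·3.92 with z = 0.674.
Half-width: 0.674 × 3.92 = 2.64.
8.11 − 2.64 = 5.47; 8.11 + 2.64 = 10.75.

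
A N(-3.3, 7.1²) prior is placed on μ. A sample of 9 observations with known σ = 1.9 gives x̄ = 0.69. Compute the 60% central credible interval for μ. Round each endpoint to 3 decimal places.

Posterior precision = 1/7.1² + 9/1.9² = 0.0198 + 2.4931 = 2.5129, so posterior SD = 0.6308.
Posterior mean = (-3.3/7.1² + 9·0.69/1.9²) / 2.5129 = 0.6585.
Interval: 0.6585 ± 0.842 × 0.6308 → [0.128, 1.189].

[0.128, 1.189]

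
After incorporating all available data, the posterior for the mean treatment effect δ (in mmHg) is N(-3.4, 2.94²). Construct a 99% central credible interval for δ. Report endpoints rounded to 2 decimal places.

[-10.97, 4.17]

The posterior is symmetric, so the 99% equal-tailed interval is δ = -3.4 ± z·2.94 with z = 2.576.
Half-width: 2.576 × 2.94 = 7.57.
-3.4 − 7.57 = -10.97; -3.4 + 7.57 = 4.17.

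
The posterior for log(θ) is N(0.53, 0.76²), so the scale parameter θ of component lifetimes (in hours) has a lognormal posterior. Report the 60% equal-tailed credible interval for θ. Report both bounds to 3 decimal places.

[0.896, 3.221]

On the log scale the 60% interval is 0.53 ± 0.842 × 0.76 = [-0.1096, 1.1696].
Exponentiate: [e^-0.1096, e^1.1696] = [0.896, 3.221].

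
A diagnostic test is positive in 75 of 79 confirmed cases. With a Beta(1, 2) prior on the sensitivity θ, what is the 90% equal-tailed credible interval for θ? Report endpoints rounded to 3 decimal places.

[0.875, 0.967]

Posterior: Beta(1+75, 2+4) = Beta(76, 6).
Equal-tailed 90% interval: the 0.05 and 0.95 quantiles of Beta(76, 6).
Posterior mean ≈ 0.927, SD ≈ 0.029; a Normal approximation gives roughly [0.880, 0.974].
Exact: F⁻¹(0.05) = 0.875; F⁻¹(0.95) = 0.967.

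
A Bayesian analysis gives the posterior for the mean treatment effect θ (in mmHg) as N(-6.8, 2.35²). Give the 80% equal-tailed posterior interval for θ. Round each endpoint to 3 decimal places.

[-9.812, -3.788]

The posterior is symmetric, so the 80% equal-tailed interval is θ = -6.8 ± z·2.35 with z = 1.282.
Half-width: 1.282 × 2.35 = 3.012.
-6.8 − 3.012 = -9.812; -6.8 + 3.012 = -3.788.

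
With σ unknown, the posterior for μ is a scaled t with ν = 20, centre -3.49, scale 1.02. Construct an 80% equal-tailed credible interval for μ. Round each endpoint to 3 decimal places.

[-4.842, -2.138]

The t_20 distribution is symmetric; the 80% interval is -3.49 ± t·1.02 with t_{0.9,20} = 1.325.
Half-width: 1.325 × 1.02 = 1.352.
-3.49 − 1.352 = -4.842; -3.49 + 1.352 = -2.138.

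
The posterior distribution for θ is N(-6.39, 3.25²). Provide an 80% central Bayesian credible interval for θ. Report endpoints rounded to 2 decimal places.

[-10.56, -2.22]

The posterior is symmetric, so the 80% equal-tailed interval is θ = -6.39 ± z·3.25 with z = 1.282.
Half-width: 1.282 × 3.25 = 4.17.
-6.39 − 4.17 = -10.56; -6.39 + 4.17 = -2.22.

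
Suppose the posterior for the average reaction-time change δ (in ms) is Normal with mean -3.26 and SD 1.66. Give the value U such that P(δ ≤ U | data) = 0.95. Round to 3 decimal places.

Need U with P(δ ≤ U) = 0.95: U = -3.26 + z_{0.05}·1.66.
z = 1.645; U = -3.26 + 1.645 × 1.66 = -0.530.

-0.530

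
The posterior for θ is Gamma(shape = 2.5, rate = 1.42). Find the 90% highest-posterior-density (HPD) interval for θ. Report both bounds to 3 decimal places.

The posterior is unimodal and skewed, so the HPD interval has equal density at both endpoints and is the shortest 90% interval.
Solving f(0.168) = f(3.322) with F(3.322) − F(0.168) = 0.90 gives [0.168, 3.322].
For comparison, the equal-tailed interval is [0.403, 3.898]; the HPD is narrower and shifted toward the mode.

[0.168, 3.322]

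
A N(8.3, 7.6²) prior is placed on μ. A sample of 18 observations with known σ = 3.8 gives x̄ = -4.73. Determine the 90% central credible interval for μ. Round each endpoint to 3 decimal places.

[-6.015, -3.088]

Posterior precision = 1/7.6² + 18/3.8² = 0.0173 + 1.2465 = 1.2639, so posterior SD = 0.8895.
Posterior mean = (8.3/7.6² + 18·-4.73/3.8²) / 1.2639 = -4.5515.
Interval: -4.5515 ± 1.645 × 0.8895 → [-6.015, -3.088].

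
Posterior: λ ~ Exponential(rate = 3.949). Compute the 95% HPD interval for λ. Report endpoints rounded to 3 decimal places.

The exponential density is strictly decreasing on [0, ∞), so the HPD interval is anchored at 0: [0, q] with P(λ ≤ q) = 0.95.
q = −ln(1 − 0.95) / 3.949 = 2.9957 / 3.949 = 0.759.

[0.000, 0.759]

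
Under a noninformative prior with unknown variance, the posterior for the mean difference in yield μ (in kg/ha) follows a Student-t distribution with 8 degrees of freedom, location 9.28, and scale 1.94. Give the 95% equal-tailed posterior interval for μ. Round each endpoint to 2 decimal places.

[4.81, 13.75]

The t_8 distribution is symmetric; the 95% interval is 9.28 ± t·1.94 with t_{0.975,8} = 2.306.
Half-width: 2.306 × 1.94 = 4.47.
9.28 − 4.47 = 4.81; 9.28 + 4.47 = 13.75.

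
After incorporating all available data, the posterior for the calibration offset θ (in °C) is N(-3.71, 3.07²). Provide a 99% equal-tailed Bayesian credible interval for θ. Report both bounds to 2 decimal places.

[-11.62, 4.20]

The posterior is symmetric, so the 99% equal-tailed interval is θ = -3.71 ± z·3.07 with z = 2.576.
Half-width: 2.576 × 3.07 = 7.91.
-3.71 − 7.91 = -11.62; -3.71 + 7.91 = 4.20.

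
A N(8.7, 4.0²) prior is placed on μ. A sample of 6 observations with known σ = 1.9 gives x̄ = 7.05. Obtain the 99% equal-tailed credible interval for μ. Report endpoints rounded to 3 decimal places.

Posterior precision = 1/4.0² + 6/1.9² = 0.0625 + 1.6620 = 1.7245, so posterior SD = 0.7615.
Posterior mean = (8.7/4.0² + 6·7.05/1.9²) / 1.7245 = 7.1098.
Interval: 7.1098 ± 2.576 × 0.7615 → [5.148, 9.071].

[5.148, 9.071]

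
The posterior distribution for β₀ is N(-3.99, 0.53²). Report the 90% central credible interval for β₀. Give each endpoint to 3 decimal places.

The posterior is symmetric, so the 90% equal-tailed interval is β₀ = -3.99 ± z·0.53 with z = 1.645.
Half-width: 1.645 × 0.53 = 0.872.
-3.99 − 0.872 = -4.862; -3.99 + 0.872 = -3.118.

[-4.862, -3.118]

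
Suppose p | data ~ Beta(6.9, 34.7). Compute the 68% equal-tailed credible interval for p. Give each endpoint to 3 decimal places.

Posterior: Beta(6.9, 34.7).
Equal-tailed 68% interval: the 0.16 and 0.84 quantiles of Beta(6.9, 34.7).
Posterior mean ≈ 0.166, SD ≈ 0.057; a Normal approximation gives roughly [0.109, 0.223].
Exact: F⁻¹(0.16) = 0.109; F⁻¹(0.84) = 0.222.

[0.109, 0.222]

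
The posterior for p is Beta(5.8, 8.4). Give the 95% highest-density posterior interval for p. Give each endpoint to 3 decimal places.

[0.170, 0.654]

The posterior is unimodal and skewed, so the HPD interval has equal density at both endpoints and is the shortest 95% interval.
Solving f(0.170) = f(0.654) with F(0.654) − F(0.170) = 0.95 gives [0.170, 0.654].
For comparison, the equal-tailed interval is [0.178, 0.663]; the HPD is narrower and shifted toward the mode.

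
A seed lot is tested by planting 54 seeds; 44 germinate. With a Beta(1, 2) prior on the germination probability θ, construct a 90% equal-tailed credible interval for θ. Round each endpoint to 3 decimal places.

[0.696, 0.871]

Posterior: Beta(1+44, 2+10) = Beta(45, 12).
Equal-tailed 90% interval: the 0.05 and 0.95 quantiles of Beta(45, 12).
Posterior mean ≈ 0.789, SD ≈ 0.054; a Normal approximation gives roughly [0.701, 0.878].
Exact: F⁻¹(0.05) = 0.696; F⁻¹(0.95) = 0.871.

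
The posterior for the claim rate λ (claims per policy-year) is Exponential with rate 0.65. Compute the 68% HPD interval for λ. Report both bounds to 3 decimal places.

[0.000, 1.753]

The exponential density is strictly decreasing on [0, ∞), so the HPD interval is anchored at 0: [0, q] with P(λ ≤ q) = 0.68.
q = −ln(1 − 0.68) / 0.65 = 1.1394 / 0.65 = 1.753.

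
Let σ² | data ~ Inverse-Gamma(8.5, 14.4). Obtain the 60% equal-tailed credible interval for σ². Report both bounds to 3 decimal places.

Inverse-Gamma(8.5, 14.4) quantiles: F⁻¹(0.2) and F⁻¹(0.8).
Equivalently, 1/σ² ~ Gamma(8.5, rate = 14.4); invert its 0.8 and 0.2 quantiles.
Posterior mean ≈ 1.920, SD ≈ 0.753; a Normal approximation gives roughly [1.286, 2.554].
Exact: lower = 1.332; upper = 2.400.

[1.332, 2.400]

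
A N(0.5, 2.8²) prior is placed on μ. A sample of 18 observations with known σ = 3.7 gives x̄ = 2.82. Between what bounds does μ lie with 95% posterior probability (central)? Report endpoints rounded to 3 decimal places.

[0.983, 4.247]

Posterior precision = 1/2.8² + 18/3.7² = 0.1276 + 1.3148 = 1.4424, so posterior SD = 0.8326.
Posterior mean = (0.5/2.8² + 18·2.82/3.7²) / 1.4424 = 2.6148.
Interval: 2.6148 ± 1.960 × 0.8326 → [0.983, 4.247].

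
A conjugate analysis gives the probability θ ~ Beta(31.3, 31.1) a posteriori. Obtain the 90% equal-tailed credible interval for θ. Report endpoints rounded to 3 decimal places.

[0.398, 0.605]

Posterior: Beta(31.3, 31.1).
Equal-tailed 90% interval: the 0.05 and 0.95 quantiles of Beta(31.3, 31.1).
Posterior mean ≈ 0.502, SD ≈ 0.063; a Normal approximation gives roughly [0.398, 0.605].
Exact: F⁻¹(0.05) = 0.398; F⁻¹(0.95) = 0.605.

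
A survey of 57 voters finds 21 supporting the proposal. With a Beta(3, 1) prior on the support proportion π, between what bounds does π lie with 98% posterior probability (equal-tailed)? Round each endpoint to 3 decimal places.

[0.256, 0.541]

Posterior: Beta(3+21, 1+36) = Beta(24, 37).
Equal-tailed 98% interval: the 0.01 and 0.99 quantiles of Beta(24, 37).
Posterior mean ≈ 0.393, SD ≈ 0.062; a Normal approximation gives roughly [0.249, 0.538].
Exact: F⁻¹(0.01) = 0.256; F⁻¹(0.99) = 0.541.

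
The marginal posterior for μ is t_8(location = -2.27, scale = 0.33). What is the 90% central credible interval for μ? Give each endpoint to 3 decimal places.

The t_8 distribution is symmetric; the 90% interval is -2.27 ± t·0.33 with t_{0.95,8} = 1.860.
Half-width: 1.860 × 0.33 = 0.614.
-2.27 − 0.614 = -2.884; -2.27 + 0.614 = -1.656.

[-2.884, -1.656]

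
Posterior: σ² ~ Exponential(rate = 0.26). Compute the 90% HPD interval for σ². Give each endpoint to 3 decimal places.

The exponential density is strictly decreasing on [0, ∞), so the HPD interval is anchored at 0: [0, q] with P(σ² ≤ q) = 0.90.
q = −ln(1 − 0.90) / 0.26 = 2.3026 / 0.26 = 8.856.

[0.000, 8.856]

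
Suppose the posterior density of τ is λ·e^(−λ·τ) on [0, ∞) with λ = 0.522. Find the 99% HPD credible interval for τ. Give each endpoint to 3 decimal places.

[0.000, 8.822]

The exponential density is strictly decreasing on [0, ∞), so the HPD interval is anchored at 0: [0, q] with P(τ ≤ q) = 0.99.
q = −ln(1 − 0.99) / 0.522 = 4.6052 / 0.522 = 8.822.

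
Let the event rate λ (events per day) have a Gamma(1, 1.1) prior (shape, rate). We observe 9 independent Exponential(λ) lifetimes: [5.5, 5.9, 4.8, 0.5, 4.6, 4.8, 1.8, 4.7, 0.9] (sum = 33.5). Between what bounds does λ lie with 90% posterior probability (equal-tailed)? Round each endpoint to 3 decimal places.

[0.157, 0.454]

Posterior: Gamma(1+9, 1.1+33.5) = Gamma(10, 34.6) (shape, rate).
Equal-tailed 90% interval: Gamma(10, 34.6) quantiles at 0.05 and 0.95.
Posterior mean ≈ 0.289, SD ≈ 0.091; a Normal approximation gives roughly [0.139, 0.439].
Exact: lower = 0.157; upper = 0.454.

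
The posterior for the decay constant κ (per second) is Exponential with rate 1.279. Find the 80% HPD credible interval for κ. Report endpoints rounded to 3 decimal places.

[0.000, 1.258]

The exponential density is strictly decreasing on [0, ∞), so the HPD interval is anchored at 0: [0, q] with P(κ ≤ q) = 0.80.
q = −ln(1 − 0.80) / 1.279 = 1.6094 / 1.279 = 1.258.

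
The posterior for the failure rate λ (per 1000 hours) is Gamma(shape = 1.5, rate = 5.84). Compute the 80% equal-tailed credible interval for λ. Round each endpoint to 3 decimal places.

[0.050, 0.535]

Posterior: Gamma(shape 1.5, rate 5.84).
Equal-tailed 80% interval: Gamma(1.5, 5.84) quantiles at 0.1 and 0.9.
Posterior mean ≈ 0.257, SD ≈ 0.210; a Normal approximation gives roughly [-0.012, 0.526].
Exact: lower = 0.050; upper = 0.535.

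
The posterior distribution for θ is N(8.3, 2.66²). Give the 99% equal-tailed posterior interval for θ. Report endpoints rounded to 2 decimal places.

[1.45, 15.15]

The posterior is symmetric, so the 99% equal-tailed interval is θ = 8.3 ± z·2.66 with z = 2.576.
Half-width: 2.576 × 2.66 = 6.85.
8.3 − 6.85 = 1.45; 8.3 + 6.85 = 15.15.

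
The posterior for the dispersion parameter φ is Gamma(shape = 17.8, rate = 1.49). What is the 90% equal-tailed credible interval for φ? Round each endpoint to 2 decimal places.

Posterior: Gamma(shape 17.8, rate 1.49).
Equal-tailed 90% interval: Gamma(17.8, 1.49) quantiles at 0.05 and 0.95.
Posterior mean ≈ 11.95, SD ≈ 2.83; a Normal approximation gives roughly [7.29, 16.60].
Exact: lower = 7.70; upper = 16.95.

[7.70, 16.95]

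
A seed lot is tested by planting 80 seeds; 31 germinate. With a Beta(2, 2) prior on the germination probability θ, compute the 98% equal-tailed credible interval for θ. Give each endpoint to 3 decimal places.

Posterior: Beta(2+31, 2+49) = Beta(33, 51).
Equal-tailed 98% interval: the 0.01 and 0.99 quantiles of Beta(33, 51).
Posterior mean ≈ 0.393, SD ≈ 0.053; a Normal approximation gives roughly [0.270, 0.516].
Exact: F⁻¹(0.01) = 0.274; F⁻¹(0.99) = 0.519.

[0.274, 0.519]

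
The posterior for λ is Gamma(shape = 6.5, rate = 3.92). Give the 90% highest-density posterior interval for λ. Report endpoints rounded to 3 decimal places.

The posterior is unimodal and skewed, so the HPD interval has equal density at both endpoints and is the shortest 90% interval.
Solving f(0.626) = f(2.652) with F(2.652) − F(0.626) = 0.90 gives [0.626, 2.652].
For comparison, the equal-tailed interval is [0.752, 2.852]; the HPD is narrower and shifted toward the mode.

[0.626, 2.652]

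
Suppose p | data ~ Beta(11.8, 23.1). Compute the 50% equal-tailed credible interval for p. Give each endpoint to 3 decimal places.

[0.282, 0.391]

Posterior: Beta(11.8, 23.1).
Equal-tailed 50% interval: the 0.25 and 0.75 quantiles of Beta(11.8, 23.1).
Posterior mean ≈ 0.338, SD ≈ 0.079; a Normal approximation gives roughly [0.285, 0.391].
Exact: F⁻¹(0.25) = 0.282; F⁻¹(0.75) = 0.391.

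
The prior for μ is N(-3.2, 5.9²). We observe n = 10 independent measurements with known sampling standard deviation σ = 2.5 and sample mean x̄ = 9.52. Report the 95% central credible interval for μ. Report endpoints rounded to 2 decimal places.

[7.76, 10.83]

Posterior precision = 1/5.9² + 10/2.5² = 0.0287 + 1.6000 = 1.6287, so posterior SD = 0.7836.
Posterior mean = (-3.2/5.9² + 10·9.52/2.5²) / 1.6287 = 9.2956.
Interval: 9.2956 ± 1.960 × 0.7836 → [7.76, 10.83].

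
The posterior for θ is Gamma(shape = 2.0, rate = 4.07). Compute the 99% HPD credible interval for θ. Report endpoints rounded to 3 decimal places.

The posterior is unimodal and skewed, so the HPD interval has equal density at both endpoints and is the shortest 99% interval.
Solving f(0.002) = f(1.632) with F(1.632) − F(0.002) = 0.99 gives [0.002, 1.632].
For comparison, the equal-tailed interval is [0.025, 1.826]; the HPD is narrower and shifted toward the mode.

[0.002, 1.632]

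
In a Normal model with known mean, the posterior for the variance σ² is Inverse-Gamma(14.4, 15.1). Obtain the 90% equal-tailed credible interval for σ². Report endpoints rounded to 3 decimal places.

Inverse-Gamma(14.4, 15.1) quantiles: F⁻¹(0.05) and F⁻¹(0.95).
Equivalently, 1/σ² ~ Gamma(14.4, rate = 15.1); invert its 0.95 and 0.05 quantiles.
Posterior mean ≈ 1.127, SD ≈ 0.320; a Normal approximation gives roughly [0.600, 1.653].
Exact: lower = 0.714; upper = 1.721.

[0.714, 1.721]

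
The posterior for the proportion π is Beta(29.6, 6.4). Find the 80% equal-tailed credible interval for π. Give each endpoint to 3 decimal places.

[0.738, 0.899]

Posterior: Beta(29.6, 6.4).
Equal-tailed 80% interval: the 0.1 and 0.9 quantiles of Beta(29.6, 6.4).
Posterior mean ≈ 0.822, SD ≈ 0.063; a Normal approximation gives roughly [0.742, 0.903].
Exact: F⁻¹(0.1) = 0.738; F⁻¹(0.9) = 0.899.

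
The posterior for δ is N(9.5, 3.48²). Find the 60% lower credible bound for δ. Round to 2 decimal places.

Need L with P(δ ≥ L) = 0.60: L = 9.5 − z_{0.4}·3.48.
z = 0.253; L = 9.5 − 0.253 × 3.48 = 8.62.

8.62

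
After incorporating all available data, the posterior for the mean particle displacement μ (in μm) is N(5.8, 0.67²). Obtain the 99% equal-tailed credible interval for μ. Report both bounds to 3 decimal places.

The posterior is symmetric, so the 99% equal-tailed interval is μ = 5.8 ± z·0.67 with z = 2.576.
Half-width: 2.576 × 0.67 = 1.726.
5.8 − 1.726 = 4.074; 5.8 + 1.726 = 7.526.

[4.074, 7.526]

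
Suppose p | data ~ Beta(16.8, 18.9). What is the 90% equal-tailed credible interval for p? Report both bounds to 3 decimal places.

[0.336, 0.607]

Posterior: Beta(16.8, 18.9).
Equal-tailed 90% interval: the 0.05 and 0.95 quantiles of Beta(16.8, 18.9).
Posterior mean ≈ 0.471, SD ≈ 0.082; a Normal approximation gives roughly [0.335, 0.606].
Exact: F⁻¹(0.05) = 0.336; F⁻¹(0.95) = 0.607.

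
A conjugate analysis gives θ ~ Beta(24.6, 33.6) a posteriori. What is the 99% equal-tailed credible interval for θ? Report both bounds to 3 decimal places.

[0.265, 0.590]

Posterior: Beta(24.6, 33.6).
Equal-tailed 99% interval: the 0.005 and 0.995 quantiles of Beta(24.6, 33.6).
Posterior mean ≈ 0.423, SD ≈ 0.064; a Normal approximation gives roughly [0.257, 0.588].
Exact: F⁻¹(0.005) = 0.265; F⁻¹(0.995) = 0.590.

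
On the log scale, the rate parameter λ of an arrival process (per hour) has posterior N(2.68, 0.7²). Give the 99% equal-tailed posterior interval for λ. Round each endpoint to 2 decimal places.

[2.40, 88.51]

On the log scale the 99% interval is 2.68 ± 2.576 × 0.7 = [0.8769, 4.4831].
Exponentiate: [e^0.8769, e^4.4831] = [2.40, 88.51].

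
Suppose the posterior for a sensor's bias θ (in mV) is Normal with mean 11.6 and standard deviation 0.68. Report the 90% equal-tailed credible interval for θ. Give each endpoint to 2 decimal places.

The posterior is symmetric, so the 90% equal-tailed interval is θ = 11.6 ± z·0.68 with z = 1.645.
Half-width: 1.645 × 0.68 = 1.12.
11.6 − 1.12 = 10.48; 11.6 + 1.12 = 12.72.

[10.48, 12.72]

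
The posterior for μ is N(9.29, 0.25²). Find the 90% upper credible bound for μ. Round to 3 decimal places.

9.610

Need U with P(μ ≤ U) = 0.90: U = 9.29 + z_{0.1}·0.25.
z = 1.282; U = 9.29 + 1.282 × 0.25 = 9.610.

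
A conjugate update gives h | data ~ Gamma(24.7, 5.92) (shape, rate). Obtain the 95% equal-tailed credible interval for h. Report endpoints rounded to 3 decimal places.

[2.692, 5.971]

Posterior: Gamma(shape 24.7, rate 5.92).
Equal-tailed 95% interval: Gamma(24.7, 5.92) quantiles at 0.025 and 0.975.
Posterior mean ≈ 4.172, SD ≈ 0.840; a Normal approximation gives roughly [2.527, 5.818].
Exact: lower = 2.692; upper = 5.971.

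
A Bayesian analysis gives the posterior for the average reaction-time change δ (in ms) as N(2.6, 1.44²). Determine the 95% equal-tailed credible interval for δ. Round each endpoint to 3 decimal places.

The posterior is symmetric, so the 95% equal-tailed interval is δ = 2.6 ± z·1.44 with z = 1.960.
Half-width: 1.960 × 1.44 = 2.822.
2.6 − 2.822 = -0.222; 2.6 + 2.822 = 5.422.

[-0.222, 5.422]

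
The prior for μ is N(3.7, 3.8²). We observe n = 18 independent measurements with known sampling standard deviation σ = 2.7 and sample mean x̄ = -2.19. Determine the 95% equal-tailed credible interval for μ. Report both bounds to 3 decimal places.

Posterior precision = 1/3.8² + 18/2.7² = 0.0693 + 2.4691 = 2.5384, so posterior SD = 0.6277.
Posterior mean = (3.7/3.8² + 18·-2.19/2.7²) / 2.5384 = -2.0293.
Interval: -2.0293 ± 1.960 × 0.6277 → [-3.259, -0.799].

[-3.259, -0.799]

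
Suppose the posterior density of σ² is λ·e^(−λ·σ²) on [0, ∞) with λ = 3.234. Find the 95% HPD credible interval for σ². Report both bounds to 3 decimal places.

The exponential density is strictly decreasing on [0, ∞), so the HPD interval is anchored at 0: [0, q] with P(σ² ≤ q) = 0.95.
q = −ln(1 − 0.95) / 3.234 = 2.9957 / 3.234 = 0.926.

[0.000, 0.926]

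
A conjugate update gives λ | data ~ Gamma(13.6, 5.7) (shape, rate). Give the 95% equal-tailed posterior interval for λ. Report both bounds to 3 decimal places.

[1.291, 3.811]

Posterior: Gamma(shape 13.6, rate 5.7).
Equal-tailed 95% interval: Gamma(13.6, 5.7) quantiles at 0.025 and 0.975.
Posterior mean ≈ 2.386, SD ≈ 0.647; a Normal approximation gives roughly [1.118, 3.654].
Exact: lower = 1.291; upper = 3.811.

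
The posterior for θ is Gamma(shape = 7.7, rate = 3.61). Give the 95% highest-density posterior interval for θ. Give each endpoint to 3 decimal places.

The posterior is unimodal and skewed, so the HPD interval has equal density at both endpoints and is the shortest 95% interval.
Solving f(0.771) = f(3.663) with F(3.663) − F(0.771) = 0.95 gives [0.771, 3.663].
For comparison, the equal-tailed interval is [0.903, 3.883]; the HPD is narrower and shifted toward the mode.

[0.771, 3.663]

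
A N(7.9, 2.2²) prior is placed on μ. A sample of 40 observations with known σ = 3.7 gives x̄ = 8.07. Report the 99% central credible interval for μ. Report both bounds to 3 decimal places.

[6.602, 9.515]

Posterior precision = 1/2.2² + 40/3.7² = 0.2066 + 2.9218 = 3.1285, so posterior SD = 0.5654.
Posterior mean = (7.9/2.2² + 40·8.07/3.7²) / 3.1285 = 8.0588.
Interval: 8.0588 ± 2.576 × 0.5654 → [6.602, 9.515].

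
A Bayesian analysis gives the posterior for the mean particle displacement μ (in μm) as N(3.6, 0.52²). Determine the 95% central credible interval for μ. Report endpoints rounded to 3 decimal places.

[2.581, 4.619]

The posterior is symmetric, so the 95% equal-tailed interval is μ = 3.6 ± z·0.52 with z = 1.960.
Half-width: 1.960 × 0.52 = 1.019.
3.6 − 1.019 = 2.581; 3.6 + 1.019 = 4.619.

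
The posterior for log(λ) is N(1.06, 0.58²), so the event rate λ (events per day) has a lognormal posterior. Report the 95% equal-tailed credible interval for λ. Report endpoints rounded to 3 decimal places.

[0.926, 8.996]

On the log scale the 95% interval is 1.06 ± 1.960 × 0.58 = [-0.0768, 2.1968].
Exponentiate: [e^-0.0768, e^2.1968] = [0.926, 8.996].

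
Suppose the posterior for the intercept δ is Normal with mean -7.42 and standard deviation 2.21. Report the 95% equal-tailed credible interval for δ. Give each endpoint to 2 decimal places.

[-11.75, -3.09]

The posterior is symmetric, so the 95% equal-tailed interval is δ = -7.42 ± z·2.21 with z = 1.960.
Half-width: 1.960 × 2.21 = 4.33.
-7.42 − 4.33 = -11.75; -7.42 + 4.33 = -3.09.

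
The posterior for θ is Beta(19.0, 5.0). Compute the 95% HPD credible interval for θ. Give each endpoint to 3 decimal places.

[0.631, 0.938]

The posterior is unimodal and skewed, so the HPD interval has equal density at both endpoints and is the shortest 95% interval.
Solving f(0.631) = f(0.938) with F(0.938) − F(0.631) = 0.95 gives [0.631, 0.938].
For comparison, the equal-tailed interval is [0.612, 0.925]; the HPD is narrower and shifted toward the mode.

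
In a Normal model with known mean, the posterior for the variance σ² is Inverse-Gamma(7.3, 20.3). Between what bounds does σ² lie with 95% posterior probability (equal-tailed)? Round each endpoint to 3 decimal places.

[1.507, 6.758]

Inverse-Gamma(7.3, 20.3) quantiles: F⁻¹(0.025) and F⁻¹(0.975).
Equivalently, 1/σ² ~ Gamma(7.3, rate = 20.3); invert its 0.975 and 0.025 quantiles.
Posterior mean ≈ 3.222, SD ≈ 1.400; a Normal approximation gives roughly [0.479, 5.965].
Exact: lower = 1.507; upper = 6.758.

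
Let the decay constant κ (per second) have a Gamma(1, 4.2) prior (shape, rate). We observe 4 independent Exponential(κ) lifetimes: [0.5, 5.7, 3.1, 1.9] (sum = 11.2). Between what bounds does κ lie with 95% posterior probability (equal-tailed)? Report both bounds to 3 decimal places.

Posterior: Gamma(1+4, 4.2+11.2) = Gamma(5, 15.4) (shape, rate).
Equal-tailed 95% interval: Gamma(5, 15.4) quantiles at 0.025 and 0.975.
Posterior mean ≈ 0.325, SD ≈ 0.145; a Normal approximation gives roughly [0.040, 0.609].
Exact: lower = 0.105; upper = 0.665.

[0.105, 0.665]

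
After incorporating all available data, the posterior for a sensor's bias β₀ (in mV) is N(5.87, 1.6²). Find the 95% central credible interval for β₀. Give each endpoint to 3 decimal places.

The posterior is symmetric, so the 95% equal-tailed interval is β₀ = 5.87 ± z·1.6 with z = 1.960.
Half-width: 1.960 × 1.6 = 3.136.
5.87 − 3.136 = 2.734; 5.87 + 3.136 = 9.006.

[2.734, 9.006]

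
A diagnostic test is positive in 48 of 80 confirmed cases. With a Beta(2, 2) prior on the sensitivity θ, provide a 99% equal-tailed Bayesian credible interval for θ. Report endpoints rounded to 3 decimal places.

[0.455, 0.727]

Posterior: Beta(2+48, 2+32) = Beta(50, 34).
Equal-tailed 99% interval: the 0.005 and 0.995 quantiles of Beta(50, 34).
Posterior mean ≈ 0.595, SD ≈ 0.053; a Normal approximation gives roughly [0.458, 0.732].
Exact: F⁻¹(0.005) = 0.455; F⁻¹(0.995) = 0.727.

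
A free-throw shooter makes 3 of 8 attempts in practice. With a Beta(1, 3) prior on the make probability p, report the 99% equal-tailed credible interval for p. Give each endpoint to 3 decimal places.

Posterior: Beta(1+3, 3+5) = Beta(4, 8).
Equal-tailed 99% interval: the 0.005 and 0.995 quantiles of Beta(4, 8).
Posterior mean ≈ 0.333, SD ≈ 0.131; a Normal approximation gives roughly [-0.003, 0.670].
Exact: F⁻¹(0.005) = 0.069; F⁻¹(0.995) = 0.693.

[0.069, 0.693]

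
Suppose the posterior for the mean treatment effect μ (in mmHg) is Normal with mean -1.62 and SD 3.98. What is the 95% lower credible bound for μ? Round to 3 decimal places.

Need L with P(μ ≥ L) = 0.95: L = -1.62 − z_{0.05}·3.98.
z = 1.645; L = -1.62 − 1.645 × 3.98 = -8.167.

-8.167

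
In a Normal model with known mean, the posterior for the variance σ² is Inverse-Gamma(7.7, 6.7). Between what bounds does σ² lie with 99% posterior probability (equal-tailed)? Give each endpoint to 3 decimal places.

[0.401, 2.783]

Inverse-Gamma(7.7, 6.7) quantiles: F⁻¹(0.005) and F⁻¹(0.995).
Equivalently, 1/σ² ~ Gamma(7.7, rate = 6.7); invert its 0.995 and 0.005 quantiles.
Posterior mean ≈ 1.000, SD ≈ 0.419; a Normal approximation gives roughly [-0.079, 2.079].
Exact: lower = 0.401; upper = 2.783.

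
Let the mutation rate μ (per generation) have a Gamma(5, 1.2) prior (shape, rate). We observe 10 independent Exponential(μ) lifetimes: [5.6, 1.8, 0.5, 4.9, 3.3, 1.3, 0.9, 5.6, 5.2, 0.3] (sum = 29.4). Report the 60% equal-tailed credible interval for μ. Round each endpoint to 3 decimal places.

Posterior: Gamma(5+10, 1.2+29.4) = Gamma(15, 30.6) (shape, rate).
Equal-tailed 60% interval: Gamma(15, 30.6) quantiles at 0.2 and 0.8.
Posterior mean ≈ 0.490, SD ≈ 0.127; a Normal approximation gives roughly [0.384, 0.597].
Exact: lower = 0.382; upper = 0.592.

[0.382, 0.592]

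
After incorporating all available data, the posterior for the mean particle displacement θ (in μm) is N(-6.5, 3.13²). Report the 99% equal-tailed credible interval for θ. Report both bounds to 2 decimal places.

[-14.56, 1.56]

The posterior is symmetric, so the 99% equal-tailed interval is θ = -6.5 ± z·3.13 with z = 2.576.
Half-width: 2.576 × 3.13 = 8.06.
-6.5 − 8.06 = -14.56; -6.5 + 8.06 = 1.56.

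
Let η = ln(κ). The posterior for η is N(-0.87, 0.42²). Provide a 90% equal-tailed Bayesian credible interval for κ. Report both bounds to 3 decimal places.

On the log scale the 90% interval is -0.87 ± 1.645 × 0.42 = [-1.5608, -0.1792].
Exponentiate: [e^-1.5608, e^-0.1792] = [0.210, 0.836].

[0.210, 0.836]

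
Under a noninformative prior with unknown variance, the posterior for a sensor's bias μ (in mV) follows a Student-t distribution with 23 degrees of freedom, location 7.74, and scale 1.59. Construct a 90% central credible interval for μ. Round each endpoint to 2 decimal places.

The t_23 distribution is symmetric; the 90% interval is 7.74 ± t·1.59 with t_{0.95,23} = 1.714.
Half-width: 1.714 × 1.59 = 2.73.
7.74 − 2.73 = 5.01; 7.74 + 2.73 = 10.47.

[5.01, 10.47]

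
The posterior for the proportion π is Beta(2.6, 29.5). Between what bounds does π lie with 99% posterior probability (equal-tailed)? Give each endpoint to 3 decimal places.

[0.008, 0.246]

Posterior: Beta(2.6, 29.5).
Equal-tailed 99% interval: the 0.005 and 0.995 quantiles of Beta(2.6, 29.5).
Posterior mean ≈ 0.081, SD ≈ 0.047; a Normal approximation gives roughly [-0.041, 0.203].
Exact: F⁻¹(0.005) = 0.008; F⁻¹(0.995) = 0.246.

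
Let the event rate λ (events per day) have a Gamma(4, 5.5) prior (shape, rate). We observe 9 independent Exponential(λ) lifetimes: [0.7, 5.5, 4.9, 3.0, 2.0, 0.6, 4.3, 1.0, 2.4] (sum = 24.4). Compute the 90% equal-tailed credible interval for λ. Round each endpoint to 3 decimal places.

Posterior: Gamma(4+9, 5.5+24.4) = Gamma(13, 29.9) (shape, rate).
Equal-tailed 90% interval: Gamma(13, 29.9) quantiles at 0.05 and 0.95.
Posterior mean ≈ 0.435, SD ≈ 0.121; a Normal approximation gives roughly [0.236, 0.633].
Exact: lower = 0.257; upper = 0.650.

[0.257, 0.650]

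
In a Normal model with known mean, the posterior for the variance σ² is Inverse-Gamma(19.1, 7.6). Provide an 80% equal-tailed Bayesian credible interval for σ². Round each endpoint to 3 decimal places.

[0.306, 0.552]

Inverse-Gamma(19.1, 7.6) quantiles: F⁻¹(0.1) and F⁻¹(0.9).
Equivalently, 1/σ² ~ Gamma(19.1, rate = 7.6); invert its 0.9 and 0.1 quantiles.
Posterior mean ≈ 0.420, SD ≈ 0.102; a Normal approximation gives roughly [0.290, 0.550].
Exact: lower = 0.306; upper = 0.552.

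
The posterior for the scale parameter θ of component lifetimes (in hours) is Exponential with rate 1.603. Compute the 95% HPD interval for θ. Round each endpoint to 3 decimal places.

[0.000, 1.869]

The exponential density is strictly decreasing on [0, ∞), so the HPD interval is anchored at 0: [0, q] with P(θ ≤ q) = 0.95.
q = −ln(1 − 0.95) / 1.603 = 2.9957 / 1.603 = 1.869.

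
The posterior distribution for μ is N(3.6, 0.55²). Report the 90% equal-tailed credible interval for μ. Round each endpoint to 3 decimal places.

The posterior is symmetric, so the 90% equal-tailed interval is μ = 3.6 ± z·0.55 with z = 1.645.
Half-width: 1.645 × 0.55 = 0.905.
3.6 − 0.905 = 2.695; 3.6 + 0.905 = 4.505.

[2.695, 4.505]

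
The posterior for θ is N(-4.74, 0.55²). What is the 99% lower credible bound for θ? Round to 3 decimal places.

Need L with P(θ ≥ L) = 0.99: L = -4.74 − z_{0.01}·0.55.
z = 2.326; L = -4.74 − 2.326 × 0.55 = -6.019.

-6.019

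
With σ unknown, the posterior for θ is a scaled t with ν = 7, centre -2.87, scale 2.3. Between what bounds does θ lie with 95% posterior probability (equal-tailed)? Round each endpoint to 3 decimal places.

The t_7 distribution is symmetric; the 95% interval is -2.87 ± t·2.3 with t_{0.975,7} = 2.365.
Half-width: 2.365 × 2.3 = 5.439.
-2.87 − 5.439 = -8.309; -2.87 + 5.439 = 2.569.

[-8.309, 2.569]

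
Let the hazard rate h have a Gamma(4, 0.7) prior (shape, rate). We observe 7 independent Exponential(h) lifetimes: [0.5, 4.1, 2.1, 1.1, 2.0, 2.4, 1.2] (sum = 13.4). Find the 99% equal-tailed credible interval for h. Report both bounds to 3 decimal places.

[0.306, 1.518]

Posterior: Gamma(4+7, 0.7+13.4) = Gamma(11, 14.1) (shape, rate).
Equal-tailed 99% interval: Gamma(11, 14.1) quantiles at 0.005 and 0.995.
Posterior mean ≈ 0.780, SD ≈ 0.235; a Normal approximation gives roughly [0.174, 1.386].
Exact: lower = 0.306; upper = 1.518.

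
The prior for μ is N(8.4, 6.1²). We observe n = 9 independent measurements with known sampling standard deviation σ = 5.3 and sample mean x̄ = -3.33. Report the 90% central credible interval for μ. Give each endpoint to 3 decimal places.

Posterior precision = 1/6.1² + 9/5.3² = 0.0269 + 0.3204 = 0.3473, so posterior SD = 1.6969.
Posterior mean = (8.4/6.1² + 9·-3.33/5.3²) / 0.3473 = -2.4222.
Interval: -2.4222 ± 1.645 × 1.6969 → [-5.213, 0.369].

[-5.213, 0.369]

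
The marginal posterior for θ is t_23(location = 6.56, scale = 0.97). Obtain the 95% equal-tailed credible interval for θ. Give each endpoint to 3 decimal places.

The t_23 distribution is symmetric; the 95% interval is 6.56 ± t·0.97 with t_{0.975,23} = 2.069.
Half-width: 2.069 × 0.97 = 2.007.
6.56 − 2.007 = 4.553; 6.56 + 2.007 = 8.567.

[4.553, 8.567]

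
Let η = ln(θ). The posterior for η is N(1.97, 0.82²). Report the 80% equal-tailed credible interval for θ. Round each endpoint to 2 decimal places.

On the log scale the 80% interval is 1.97 ± 1.282 × 0.82 = [0.9191, 3.0209].
Exponentiate: [e^0.9191, e^3.0209] = [2.51, 20.51].

[2.51, 20.51]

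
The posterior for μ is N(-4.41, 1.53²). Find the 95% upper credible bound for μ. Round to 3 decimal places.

Need U with P(μ ≤ U) = 0.95: U = -4.41 + z_{0.05}·1.53.
z = 1.645; U = -4.41 + 1.645 × 1.53 = -1.893.

-1.893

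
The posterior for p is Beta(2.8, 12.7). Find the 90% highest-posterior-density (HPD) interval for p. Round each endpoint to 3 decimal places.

[0.032, 0.322]

The posterior is unimodal and skewed, so the HPD interval has equal density at both endpoints and is the shortest 90% interval.
Solving f(0.032) = f(0.322) with F(0.322) − F(0.032) = 0.90 gives [0.032, 0.322].
For comparison, the equal-tailed interval is [0.051, 0.358]; the HPD is narrower and shifted toward the mode.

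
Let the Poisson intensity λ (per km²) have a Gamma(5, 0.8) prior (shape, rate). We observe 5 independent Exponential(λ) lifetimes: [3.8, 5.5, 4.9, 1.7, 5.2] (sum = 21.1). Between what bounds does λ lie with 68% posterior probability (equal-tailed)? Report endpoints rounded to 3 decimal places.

[0.315, 0.598]

Posterior: Gamma(5+5, 0.8+21.1) = Gamma(10, 21.9) (shape, rate).
Equal-tailed 68% interval: Gamma(10, 21.9) quantiles at 0.16 and 0.84.
Posterior mean ≈ 0.457, SD ≈ 0.144; a Normal approximation gives roughly [0.313, 0.600].
Exact: lower = 0.315; upper = 0.598.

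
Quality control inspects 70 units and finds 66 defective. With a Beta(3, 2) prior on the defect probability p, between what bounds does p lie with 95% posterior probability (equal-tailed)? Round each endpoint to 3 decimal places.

[0.849, 0.970]

Posterior: Beta(3+66, 2+4) = Beta(69, 6).
Equal-tailed 95% interval: the 0.025 and 0.975 quantiles of Beta(69, 6).
Posterior mean ≈ 0.920, SD ≈ 0.031; a Normal approximation gives roughly [0.859, 0.981].
Exact: F⁻¹(0.025) = 0.849; F⁻¹(0.975) = 0.970.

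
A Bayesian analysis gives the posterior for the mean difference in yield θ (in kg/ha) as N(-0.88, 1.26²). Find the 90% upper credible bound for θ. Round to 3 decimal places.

Need U with P(θ ≤ U) = 0.90: U = -0.88 + z_{0.1}·1.26.
z = 1.282; U = -0.88 + 1.282 × 1.26 = 0.735.

0.735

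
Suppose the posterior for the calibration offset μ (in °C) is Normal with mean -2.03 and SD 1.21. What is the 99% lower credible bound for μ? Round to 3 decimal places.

-4.845

Need L with P(μ ≥ L) = 0.99: L = -2.03 − z_{0.01}·1.21.
z = 2.326; L = -2.03 − 2.326 × 1.21 = -4.845.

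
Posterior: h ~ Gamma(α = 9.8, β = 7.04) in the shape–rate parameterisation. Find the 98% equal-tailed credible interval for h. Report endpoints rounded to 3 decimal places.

[0.569, 2.629]

Posterior: Gamma(shape 9.8, rate 7.04).
Equal-tailed 98% interval: Gamma(9.8, 7.04) quantiles at 0.01 and 0.99.
Posterior mean ≈ 1.392, SD ≈ 0.445; a Normal approximation gives roughly [0.358, 2.427].
Exact: lower = 0.569; upper = 2.629.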